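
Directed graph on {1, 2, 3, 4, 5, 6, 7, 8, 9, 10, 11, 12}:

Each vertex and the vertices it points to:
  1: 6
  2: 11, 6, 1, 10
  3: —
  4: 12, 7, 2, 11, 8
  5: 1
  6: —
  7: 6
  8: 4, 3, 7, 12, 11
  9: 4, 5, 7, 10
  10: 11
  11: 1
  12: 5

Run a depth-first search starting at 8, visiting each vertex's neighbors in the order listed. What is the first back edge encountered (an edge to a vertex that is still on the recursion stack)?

DFS from 8 (visiting each vertex's neighbors in the order listed); mark gray on enter, black on exit:
8 gray
  4 gray
    12 gray
      5 gray
        1 gray
          6 gray
          6 black
        1 black
      5 black
    12 black
    7 gray
      7→6: 6 black — skip
    7 black
    2 gray
      11 gray
        11→1: 1 black — skip
      11 black
      2→6: 6 black — skip
      2→1: 1 black — skip
      10 gray
        10→11: 11 black — skip
      10 black
    2 black
    4→11: 11 black — skip
    4→8: 8 is gray → back edge
First back edge: 4 → 8.

4->8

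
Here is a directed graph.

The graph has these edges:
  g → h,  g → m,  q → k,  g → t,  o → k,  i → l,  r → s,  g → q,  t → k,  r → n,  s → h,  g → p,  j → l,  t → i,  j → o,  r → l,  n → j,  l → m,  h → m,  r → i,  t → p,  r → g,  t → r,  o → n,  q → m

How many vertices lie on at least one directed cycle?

A vertex is on a directed cycle iff it belongs to a strongly connected component of size ≥ 2 (or has a self-loop).
The vertices on cycles are {g, j, n, o, r, t} — 6 in total.

6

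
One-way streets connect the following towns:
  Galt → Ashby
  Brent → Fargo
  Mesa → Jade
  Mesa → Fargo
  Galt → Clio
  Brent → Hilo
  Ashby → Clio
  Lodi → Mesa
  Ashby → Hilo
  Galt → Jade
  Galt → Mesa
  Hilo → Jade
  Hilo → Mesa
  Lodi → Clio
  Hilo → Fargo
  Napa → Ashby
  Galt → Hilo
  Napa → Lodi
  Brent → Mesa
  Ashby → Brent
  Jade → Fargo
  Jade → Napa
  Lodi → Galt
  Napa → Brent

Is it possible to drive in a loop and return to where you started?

DFS with white/gray/black marking, starting from Napa:
Napa gray
  Lodi gray
    Mesa gray
      Fargo gray
      Fargo black
      Jade gray
        Jade→Napa: Napa is gray → back edge
Back edge found, so a cycle exists: Napa → Lodi → Mesa → Jade → Napa.

Yes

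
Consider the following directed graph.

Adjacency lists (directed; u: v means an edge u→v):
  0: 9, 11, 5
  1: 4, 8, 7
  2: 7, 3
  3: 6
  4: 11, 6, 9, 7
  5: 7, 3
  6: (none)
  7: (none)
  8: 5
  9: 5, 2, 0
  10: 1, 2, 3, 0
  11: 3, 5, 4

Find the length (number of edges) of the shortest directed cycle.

2

For each vertex v, BFS finds the shortest path from v back to v.
The shortest such closed walk is 0 → 9 → 0, length 2.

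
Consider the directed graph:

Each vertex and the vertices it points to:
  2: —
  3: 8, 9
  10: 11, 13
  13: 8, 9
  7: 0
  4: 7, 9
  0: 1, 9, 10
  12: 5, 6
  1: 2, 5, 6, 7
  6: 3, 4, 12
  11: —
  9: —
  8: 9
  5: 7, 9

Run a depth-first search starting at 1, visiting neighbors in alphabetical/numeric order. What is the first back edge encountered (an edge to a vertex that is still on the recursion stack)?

0->1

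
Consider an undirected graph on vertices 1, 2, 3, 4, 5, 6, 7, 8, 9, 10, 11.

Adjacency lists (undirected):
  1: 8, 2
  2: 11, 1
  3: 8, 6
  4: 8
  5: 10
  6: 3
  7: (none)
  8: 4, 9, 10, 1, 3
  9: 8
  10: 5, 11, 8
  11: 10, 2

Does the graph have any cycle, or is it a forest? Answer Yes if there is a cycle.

Yes

DFS, tracking each vertex's parent; an edge to a visited non-parent vertex closes a cycle.
Start from 7:
visit 7 (parent –)
visit 1 (parent –)
  visit 8 (parent 1)
    visit 4 (parent 8)
      4–8: parent, skip
    visit 9 (parent 8)
      9–8: parent, skip
    visit 10 (parent 8)
      visit 5 (parent 10)
        5–10: parent, skip
      visit 11 (parent 10)
        11–10: parent, skip
        visit 2 (parent 11)
          2–11: parent, skip
          2–1: 1 visited and ≠ parent → cycle
Cycle: 1 – 8 – 10 – 11 – 2 – 1.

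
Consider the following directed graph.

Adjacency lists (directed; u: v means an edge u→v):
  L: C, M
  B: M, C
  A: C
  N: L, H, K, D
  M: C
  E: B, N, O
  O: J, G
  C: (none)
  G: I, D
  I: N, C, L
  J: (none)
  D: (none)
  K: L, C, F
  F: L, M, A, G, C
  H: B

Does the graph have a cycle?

Yes

DFS with white/gray/black marking, starting from O:
O gray
  J gray
  J black
  G gray
    I gray
      N gray
        L gray
          C gray
          C black
          M gray
            M→C: C black — skip
          M black
        L black
        H gray
          B gray
            B→M: M black — skip
            B→C: C black — skip
          B black
        H black
        K gray
          K→L: L black — skip
          K→C: C black — skip
          F gray
            F→L: L black — skip
            F→M: M black — skip
            A gray
              A→C: C black — skip
            A black
            F→G: G is gray → back edge
Back edge found, so a cycle exists: G → I → N → K → F → G.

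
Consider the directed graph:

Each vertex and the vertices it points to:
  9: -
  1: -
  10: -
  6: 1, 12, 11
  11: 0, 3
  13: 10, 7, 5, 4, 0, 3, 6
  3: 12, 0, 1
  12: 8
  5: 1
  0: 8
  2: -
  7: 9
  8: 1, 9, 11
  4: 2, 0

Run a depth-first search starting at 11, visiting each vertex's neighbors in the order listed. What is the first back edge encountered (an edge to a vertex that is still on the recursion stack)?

8->11

DFS from 11 (visiting each vertex's neighbors in the order listed); mark gray on enter, black on exit:
11 gray
  0 gray
    8 gray
      1 gray
      1 black
      9 gray
      9 black
      8→11: 11 is gray → back edge
First back edge: 8 → 11.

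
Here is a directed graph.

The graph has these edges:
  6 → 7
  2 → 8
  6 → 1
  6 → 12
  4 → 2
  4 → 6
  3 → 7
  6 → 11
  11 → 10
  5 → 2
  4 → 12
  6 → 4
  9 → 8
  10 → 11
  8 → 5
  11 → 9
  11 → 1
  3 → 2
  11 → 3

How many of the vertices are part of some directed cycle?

A vertex is on a directed cycle iff it belongs to a strongly connected component of size ≥ 2 (or has a self-loop).
The vertices on cycles are {2, 4, 5, 6, 8, 10, 11} — 7 in total.

7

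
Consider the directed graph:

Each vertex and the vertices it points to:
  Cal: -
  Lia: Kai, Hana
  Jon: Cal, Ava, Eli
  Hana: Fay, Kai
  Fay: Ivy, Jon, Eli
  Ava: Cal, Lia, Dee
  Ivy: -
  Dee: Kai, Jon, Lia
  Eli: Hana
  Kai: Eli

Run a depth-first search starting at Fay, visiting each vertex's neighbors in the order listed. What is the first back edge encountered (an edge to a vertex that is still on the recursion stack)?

DFS from Fay (visiting each vertex's neighbors in the order listed); mark gray on enter, black on exit:
Fay gray
  Ivy gray
  Ivy black
  Jon gray
    Cal gray
    Cal black
    Ava gray
      Ava→Cal: Cal black — skip
      Lia gray
        Kai gray
          Eli gray
            Hana gray
              Hana→Fay: Fay is gray → back edge
First back edge: Hana → Fay.

Hana->Fay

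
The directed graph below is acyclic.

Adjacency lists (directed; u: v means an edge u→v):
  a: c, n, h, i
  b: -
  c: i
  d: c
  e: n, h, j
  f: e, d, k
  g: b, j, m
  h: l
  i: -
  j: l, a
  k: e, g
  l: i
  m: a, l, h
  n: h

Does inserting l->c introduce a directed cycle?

Adding l→c creates a cycle iff c can already reach l.
Explore from c: no path reaches l. The graph stays acyclic.

No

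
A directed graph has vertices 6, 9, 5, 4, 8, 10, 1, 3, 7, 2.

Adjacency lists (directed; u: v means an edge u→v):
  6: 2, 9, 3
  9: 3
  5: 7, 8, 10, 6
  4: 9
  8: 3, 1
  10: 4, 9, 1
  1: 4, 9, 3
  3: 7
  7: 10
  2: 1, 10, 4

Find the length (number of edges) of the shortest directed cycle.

4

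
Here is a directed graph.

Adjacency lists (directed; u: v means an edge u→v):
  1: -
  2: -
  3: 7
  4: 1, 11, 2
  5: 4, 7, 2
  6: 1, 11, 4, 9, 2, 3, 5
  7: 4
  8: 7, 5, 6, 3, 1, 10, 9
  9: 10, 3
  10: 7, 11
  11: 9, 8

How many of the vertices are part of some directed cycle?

9

A vertex is on a directed cycle iff it belongs to a strongly connected component of size ≥ 2 (or has a self-loop).
The vertices on cycles are {3, 4, 5, 6, 7, 8, 9, 10, 11} — 9 in total.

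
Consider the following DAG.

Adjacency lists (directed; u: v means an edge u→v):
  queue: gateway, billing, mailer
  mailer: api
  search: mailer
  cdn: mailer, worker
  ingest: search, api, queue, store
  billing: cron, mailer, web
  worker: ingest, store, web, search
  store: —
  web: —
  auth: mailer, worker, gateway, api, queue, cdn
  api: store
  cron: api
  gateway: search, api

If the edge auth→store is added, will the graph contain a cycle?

No

Adding auth→store creates a cycle iff store can already reach auth.
Explore from store: no path reaches auth. The graph stays acyclic.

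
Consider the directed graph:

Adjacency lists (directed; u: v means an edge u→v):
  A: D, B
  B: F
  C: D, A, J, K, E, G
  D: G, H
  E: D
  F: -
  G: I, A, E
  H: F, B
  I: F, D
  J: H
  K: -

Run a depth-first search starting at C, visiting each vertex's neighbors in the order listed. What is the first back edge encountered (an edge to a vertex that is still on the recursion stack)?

I->D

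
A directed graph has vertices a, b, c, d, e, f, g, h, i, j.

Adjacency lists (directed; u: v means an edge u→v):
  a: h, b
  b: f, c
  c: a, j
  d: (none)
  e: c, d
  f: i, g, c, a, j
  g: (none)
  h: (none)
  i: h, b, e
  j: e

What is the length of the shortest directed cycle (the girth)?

3

For each vertex v, BFS finds the shortest path from v back to v.
The shortest such closed walk is f → i → b → f, length 3.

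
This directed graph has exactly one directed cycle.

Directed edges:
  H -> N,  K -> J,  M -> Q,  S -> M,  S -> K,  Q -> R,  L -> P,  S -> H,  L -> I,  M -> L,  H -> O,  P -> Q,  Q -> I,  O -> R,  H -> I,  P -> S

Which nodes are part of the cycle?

L, M, P, S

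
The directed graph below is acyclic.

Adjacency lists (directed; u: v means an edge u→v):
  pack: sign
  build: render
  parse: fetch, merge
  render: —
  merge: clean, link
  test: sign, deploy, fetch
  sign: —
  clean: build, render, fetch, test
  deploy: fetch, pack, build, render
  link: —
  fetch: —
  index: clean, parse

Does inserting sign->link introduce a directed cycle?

No

Adding sign→link creates a cycle iff link can already reach sign.
Explore from link: no path reaches sign. The graph stays acyclic.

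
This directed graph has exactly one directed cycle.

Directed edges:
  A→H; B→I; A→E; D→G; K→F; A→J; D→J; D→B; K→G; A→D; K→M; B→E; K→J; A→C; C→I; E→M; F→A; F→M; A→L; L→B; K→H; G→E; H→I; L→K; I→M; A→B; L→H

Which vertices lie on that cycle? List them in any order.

DFS with gray/black marking from A:
A gray
  L gray
    H gray
      I gray
        M gray
        M black
      I black
    H black
    K gray
      J gray
      J black
      F gray
        F→A: A is gray → back edge
Back edge closes the cycle A → L → K → F → A; its vertices are {A, F, K, L}.

A, F, K, L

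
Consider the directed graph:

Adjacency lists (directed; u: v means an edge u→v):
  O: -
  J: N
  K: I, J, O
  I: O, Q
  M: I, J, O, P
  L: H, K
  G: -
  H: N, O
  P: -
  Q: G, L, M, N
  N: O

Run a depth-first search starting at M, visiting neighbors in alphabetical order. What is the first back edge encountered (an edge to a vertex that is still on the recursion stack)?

K→I

DFS from M (visiting neighbors in alphabetical order); mark gray on enter, black on exit:
M gray
  I gray
    O gray
    O black
    Q gray
      G gray
      G black
      L gray
        H gray
          N gray
            N→O: O black — skip
          N black
          H→O: O black — skip
        H black
        K gray
          K→I: I is gray → back edge
First back edge: K → I.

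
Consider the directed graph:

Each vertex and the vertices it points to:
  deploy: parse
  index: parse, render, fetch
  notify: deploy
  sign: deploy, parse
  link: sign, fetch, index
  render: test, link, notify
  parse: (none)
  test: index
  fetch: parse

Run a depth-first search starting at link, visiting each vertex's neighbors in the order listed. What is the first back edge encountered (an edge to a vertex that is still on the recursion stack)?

test→index

DFS from link (visiting each vertex's neighbors in the order listed); mark gray on enter, black on exit:
link gray
  sign gray
    deploy gray
      parse gray
      parse black
    deploy black
    sign→parse: parse black — skip
  sign black
  fetch gray
    fetch→parse: parse black — skip
  fetch black
  index gray
    index→parse: parse black — skip
    render gray
      test gray
        test→index: index is gray → back edge
First back edge: test → index.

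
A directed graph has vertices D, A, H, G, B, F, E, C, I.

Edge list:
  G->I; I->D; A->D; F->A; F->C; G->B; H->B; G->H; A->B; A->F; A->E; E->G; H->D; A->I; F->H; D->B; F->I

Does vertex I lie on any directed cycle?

I lies on a cycle iff there is a path from I back to itself.
Exploring from I, it never reaches itself; equivalently, its strongly connected component is a singleton.

No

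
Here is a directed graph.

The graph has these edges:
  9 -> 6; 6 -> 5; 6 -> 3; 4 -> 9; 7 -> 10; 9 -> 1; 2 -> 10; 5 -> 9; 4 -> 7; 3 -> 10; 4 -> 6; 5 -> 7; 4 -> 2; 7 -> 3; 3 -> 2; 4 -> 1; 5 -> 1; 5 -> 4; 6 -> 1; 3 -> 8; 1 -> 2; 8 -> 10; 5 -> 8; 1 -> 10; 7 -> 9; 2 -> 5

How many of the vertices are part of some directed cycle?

8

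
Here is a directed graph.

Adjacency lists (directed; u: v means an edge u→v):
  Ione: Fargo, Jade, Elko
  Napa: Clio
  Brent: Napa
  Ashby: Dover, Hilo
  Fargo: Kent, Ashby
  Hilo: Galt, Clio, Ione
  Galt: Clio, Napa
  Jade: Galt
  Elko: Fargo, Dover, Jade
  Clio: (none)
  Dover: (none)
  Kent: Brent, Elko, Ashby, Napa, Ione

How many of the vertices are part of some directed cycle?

A vertex is on a directed cycle iff it belongs to a strongly connected component of size ≥ 2 (or has a self-loop).
The vertices on cycles are {Elko, Hilo, Ione, Kent, Ashby, Fargo} — 6 in total.

6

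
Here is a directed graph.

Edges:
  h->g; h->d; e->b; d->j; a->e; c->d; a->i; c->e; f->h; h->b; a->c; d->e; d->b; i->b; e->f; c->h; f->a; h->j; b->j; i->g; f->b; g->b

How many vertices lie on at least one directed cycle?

A vertex is on a directed cycle iff it belongs to a strongly connected component of size ≥ 2 (or has a self-loop).
The vertices on cycles are {a, c, d, e, f, h} — 6 in total.

6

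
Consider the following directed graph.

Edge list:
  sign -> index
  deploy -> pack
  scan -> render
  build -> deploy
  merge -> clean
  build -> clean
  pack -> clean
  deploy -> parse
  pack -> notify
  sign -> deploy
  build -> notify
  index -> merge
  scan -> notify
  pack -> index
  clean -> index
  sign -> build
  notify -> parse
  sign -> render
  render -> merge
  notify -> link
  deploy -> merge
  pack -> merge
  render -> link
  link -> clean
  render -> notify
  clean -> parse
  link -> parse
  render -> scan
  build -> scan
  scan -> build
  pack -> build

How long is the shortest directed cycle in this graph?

2

For each vertex v, BFS finds the shortest path from v back to v.
The shortest such closed walk is render → scan → render, length 2.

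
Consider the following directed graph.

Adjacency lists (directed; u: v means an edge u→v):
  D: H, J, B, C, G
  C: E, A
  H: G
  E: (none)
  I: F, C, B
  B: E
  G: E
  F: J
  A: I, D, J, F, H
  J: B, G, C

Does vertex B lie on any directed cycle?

No

B lies on a cycle iff there is a path from B back to itself.
Exploring from B, it never reaches itself; equivalently, its strongly connected component is a singleton.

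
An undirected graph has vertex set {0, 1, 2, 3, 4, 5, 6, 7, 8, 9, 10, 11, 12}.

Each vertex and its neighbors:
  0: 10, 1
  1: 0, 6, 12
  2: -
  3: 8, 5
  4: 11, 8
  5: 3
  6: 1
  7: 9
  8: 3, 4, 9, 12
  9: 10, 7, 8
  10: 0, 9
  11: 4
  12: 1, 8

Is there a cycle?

Yes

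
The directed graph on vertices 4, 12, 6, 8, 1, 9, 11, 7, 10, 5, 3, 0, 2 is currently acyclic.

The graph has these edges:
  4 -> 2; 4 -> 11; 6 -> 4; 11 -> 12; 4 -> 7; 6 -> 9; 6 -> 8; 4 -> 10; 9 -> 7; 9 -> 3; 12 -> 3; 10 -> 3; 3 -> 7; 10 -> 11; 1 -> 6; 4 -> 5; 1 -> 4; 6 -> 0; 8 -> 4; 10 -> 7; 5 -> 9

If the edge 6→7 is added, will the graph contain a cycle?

No

Adding 6→7 creates a cycle iff 7 can already reach 6.
Explore from 7: no path reaches 6. The graph stays acyclic.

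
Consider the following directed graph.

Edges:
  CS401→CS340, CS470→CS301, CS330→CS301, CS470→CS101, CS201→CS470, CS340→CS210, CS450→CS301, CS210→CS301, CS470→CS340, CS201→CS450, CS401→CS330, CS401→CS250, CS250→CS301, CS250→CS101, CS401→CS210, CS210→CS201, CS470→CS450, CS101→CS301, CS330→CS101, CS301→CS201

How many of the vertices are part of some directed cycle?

7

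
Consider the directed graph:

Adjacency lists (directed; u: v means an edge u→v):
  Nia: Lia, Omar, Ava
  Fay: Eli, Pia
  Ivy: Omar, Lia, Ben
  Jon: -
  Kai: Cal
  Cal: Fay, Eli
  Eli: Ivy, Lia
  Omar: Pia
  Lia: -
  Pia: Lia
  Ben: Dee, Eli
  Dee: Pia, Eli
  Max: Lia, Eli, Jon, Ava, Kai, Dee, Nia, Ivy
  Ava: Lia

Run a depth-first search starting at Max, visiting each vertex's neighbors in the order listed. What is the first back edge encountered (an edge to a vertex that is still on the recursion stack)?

DFS from Max (visiting each vertex's neighbors in the order listed); mark gray on enter, black on exit:
Max gray
  Lia gray
  Lia black
  Eli gray
    Ivy gray
      Omar gray
        Pia gray
          Pia→Lia: Lia black — skip
        Pia black
      Omar black
      Ivy→Lia: Lia black — skip
      Ben gray
        Dee gray
          Dee→Pia: Pia black — skip
          Dee→Eli: Eli is gray → back edge
First back edge: Dee → Eli.

Dee→Eli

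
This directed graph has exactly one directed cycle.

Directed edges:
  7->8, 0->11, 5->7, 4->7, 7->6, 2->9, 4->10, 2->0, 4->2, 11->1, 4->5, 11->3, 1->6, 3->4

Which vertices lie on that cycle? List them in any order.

0, 2, 3, 4, 11

DFS with gray/black marking from 4:
4 gray
  2 gray
    9 gray
    9 black
    0 gray
      11 gray
        1 gray
          6 gray
          6 black
        1 black
        3 gray
          3→4: 4 is gray → back edge
Back edge closes the cycle 4 → 2 → 0 → 11 → 3 → 4; its vertices are {0, 2, 3, 4, 11}.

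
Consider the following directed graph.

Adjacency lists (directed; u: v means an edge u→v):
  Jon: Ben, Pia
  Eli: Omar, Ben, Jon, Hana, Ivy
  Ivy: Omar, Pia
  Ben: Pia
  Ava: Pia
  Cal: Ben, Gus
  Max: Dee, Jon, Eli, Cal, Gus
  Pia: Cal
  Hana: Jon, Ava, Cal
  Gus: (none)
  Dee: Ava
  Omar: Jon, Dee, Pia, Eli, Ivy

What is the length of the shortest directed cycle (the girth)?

For each vertex v, BFS finds the shortest path from v back to v.
The shortest such closed walk is Eli → Omar → Eli, length 2.

2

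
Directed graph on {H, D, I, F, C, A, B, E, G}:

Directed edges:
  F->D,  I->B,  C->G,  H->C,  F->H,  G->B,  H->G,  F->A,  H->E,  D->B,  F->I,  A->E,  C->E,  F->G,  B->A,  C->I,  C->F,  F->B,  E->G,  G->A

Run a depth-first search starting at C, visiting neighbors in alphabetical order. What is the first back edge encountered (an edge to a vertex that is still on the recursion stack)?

A→E

DFS from C (visiting neighbors in alphabetical order); mark gray on enter, black on exit:
C gray
  E gray
    G gray
      A gray
        A→E: E is gray → back edge
First back edge: A → E.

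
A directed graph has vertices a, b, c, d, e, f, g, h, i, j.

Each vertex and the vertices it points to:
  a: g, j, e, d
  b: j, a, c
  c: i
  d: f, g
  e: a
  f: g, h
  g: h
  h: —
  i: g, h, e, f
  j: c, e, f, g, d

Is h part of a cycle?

No

h lies on a cycle iff there is a path from h back to itself.
Exploring from h, it never reaches itself; equivalently, its strongly connected component is a singleton.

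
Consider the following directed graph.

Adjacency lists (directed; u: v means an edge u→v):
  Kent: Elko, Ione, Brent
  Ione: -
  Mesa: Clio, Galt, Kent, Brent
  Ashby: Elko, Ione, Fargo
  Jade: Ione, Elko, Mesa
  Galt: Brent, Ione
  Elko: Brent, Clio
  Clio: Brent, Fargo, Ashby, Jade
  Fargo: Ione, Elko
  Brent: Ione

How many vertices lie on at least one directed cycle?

7

A vertex is on a directed cycle iff it belongs to a strongly connected component of size ≥ 2 (or has a self-loop).
The vertices on cycles are {Clio, Elko, Jade, Kent, Mesa, Ashby, Fargo} — 7 in total.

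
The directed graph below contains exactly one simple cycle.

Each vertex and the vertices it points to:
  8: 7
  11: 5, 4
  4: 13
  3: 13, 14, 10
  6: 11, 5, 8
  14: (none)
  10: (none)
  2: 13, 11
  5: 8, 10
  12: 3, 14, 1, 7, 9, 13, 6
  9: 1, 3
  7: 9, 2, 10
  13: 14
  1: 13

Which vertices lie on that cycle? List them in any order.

DFS with gray/black marking from 11:
11 gray
  5 gray
    8 gray
      7 gray
        9 gray
          1 gray
            13 gray
              14 gray
              14 black
            13 black
          1 black
          3 gray
            3→13: 13 black — skip
            3→14: 14 black — skip
            10 gray
            10 black
          3 black
        9 black
        2 gray
          2→13: 13 black — skip
          2→11: 11 is gray → back edge
Back edge closes the cycle 11 → 5 → 8 → 7 → 2 → 11; its vertices are {2, 5, 7, 8, 11}.

2, 5, 7, 8, 11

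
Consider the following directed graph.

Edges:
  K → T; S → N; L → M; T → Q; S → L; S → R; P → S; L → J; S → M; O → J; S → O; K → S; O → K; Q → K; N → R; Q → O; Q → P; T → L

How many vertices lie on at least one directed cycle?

6

A vertex is on a directed cycle iff it belongs to a strongly connected component of size ≥ 2 (or has a self-loop).
The vertices on cycles are {K, O, P, Q, S, T} — 6 in total.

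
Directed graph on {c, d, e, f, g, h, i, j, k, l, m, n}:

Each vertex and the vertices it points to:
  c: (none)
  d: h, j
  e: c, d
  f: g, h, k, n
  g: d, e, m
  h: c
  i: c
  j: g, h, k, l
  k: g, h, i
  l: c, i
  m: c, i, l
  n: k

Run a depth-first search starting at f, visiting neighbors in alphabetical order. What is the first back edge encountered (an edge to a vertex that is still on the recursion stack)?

DFS from f (visiting neighbors in alphabetical order); mark gray on enter, black on exit:
f gray
  g gray
    d gray
      h gray
        c gray
        c black
      h black
      j gray
        j→g: g is gray → back edge
First back edge: j → g.

j->g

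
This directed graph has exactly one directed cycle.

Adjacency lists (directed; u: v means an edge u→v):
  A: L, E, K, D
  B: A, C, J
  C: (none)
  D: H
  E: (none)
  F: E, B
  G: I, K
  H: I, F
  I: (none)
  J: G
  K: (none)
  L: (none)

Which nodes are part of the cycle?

DFS with gray/black marking from F:
F gray
  E gray
  E black
  B gray
    A gray
      L gray
      L black
      A→E: E black — skip
      K gray
      K black
      D gray
        H gray
          I gray
          I black
          H→F: F is gray → back edge
Back edge closes the cycle F → B → A → D → H → F; its vertices are {A, B, D, F, H}.

A, B, D, F, H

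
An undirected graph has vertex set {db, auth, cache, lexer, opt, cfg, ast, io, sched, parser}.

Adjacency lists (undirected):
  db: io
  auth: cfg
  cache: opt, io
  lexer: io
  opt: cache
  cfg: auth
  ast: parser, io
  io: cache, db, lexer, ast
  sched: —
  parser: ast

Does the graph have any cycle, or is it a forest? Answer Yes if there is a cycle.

DFS, tracking each vertex's parent; an edge to a visited non-parent vertex closes a cycle.
Start from sched:
visit sched (parent –)
visit db (parent –)
  visit io (parent db)
    visit cache (parent io)
      visit opt (parent cache)
        opt–cache: parent, skip
      cache–io: parent, skip
    io–db: parent, skip
    visit lexer (parent io)
      lexer–io: parent, skip
    visit ast (parent io)
      visit parser (parent ast)
        parser–ast: parent, skip
      ast–io: parent, skip
visit auth (parent –)
  visit cfg (parent auth)
    cfg–auth: parent, skip
No non-parent visited neighbor found — the graph is a forest.

No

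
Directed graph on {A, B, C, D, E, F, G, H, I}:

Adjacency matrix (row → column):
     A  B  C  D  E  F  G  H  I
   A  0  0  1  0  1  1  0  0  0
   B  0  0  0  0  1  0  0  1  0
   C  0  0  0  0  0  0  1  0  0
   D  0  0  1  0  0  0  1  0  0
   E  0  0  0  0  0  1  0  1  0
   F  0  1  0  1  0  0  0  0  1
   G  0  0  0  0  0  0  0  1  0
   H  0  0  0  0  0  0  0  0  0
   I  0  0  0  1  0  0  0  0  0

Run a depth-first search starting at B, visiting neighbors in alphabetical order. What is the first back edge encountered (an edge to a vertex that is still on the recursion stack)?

F->B

DFS from B (visiting neighbors in alphabetical order); mark gray on enter, black on exit:
B gray
  E gray
    F gray
      F→B: B is gray → back edge
First back edge: F → B.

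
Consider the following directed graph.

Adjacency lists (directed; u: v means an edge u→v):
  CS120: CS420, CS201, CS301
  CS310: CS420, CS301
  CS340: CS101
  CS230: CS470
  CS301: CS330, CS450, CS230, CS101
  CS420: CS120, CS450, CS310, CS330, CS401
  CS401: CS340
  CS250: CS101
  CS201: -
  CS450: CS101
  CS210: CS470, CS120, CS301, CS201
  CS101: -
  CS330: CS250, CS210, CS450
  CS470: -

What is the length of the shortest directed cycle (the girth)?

For each vertex v, BFS finds the shortest path from v back to v.
The shortest such closed walk is CS420 → CS120 → CS420, length 2.

2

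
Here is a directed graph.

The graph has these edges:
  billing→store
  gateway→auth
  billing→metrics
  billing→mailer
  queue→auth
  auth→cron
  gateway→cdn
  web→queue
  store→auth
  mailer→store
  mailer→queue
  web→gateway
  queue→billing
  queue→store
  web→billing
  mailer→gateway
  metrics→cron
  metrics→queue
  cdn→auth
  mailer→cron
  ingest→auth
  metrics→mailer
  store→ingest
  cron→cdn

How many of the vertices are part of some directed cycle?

7

A vertex is on a directed cycle iff it belongs to a strongly connected component of size ≥ 2 (or has a self-loop).
The vertices on cycles are {cdn, auth, cron, queue, mailer, billing, metrics} — 7 in total.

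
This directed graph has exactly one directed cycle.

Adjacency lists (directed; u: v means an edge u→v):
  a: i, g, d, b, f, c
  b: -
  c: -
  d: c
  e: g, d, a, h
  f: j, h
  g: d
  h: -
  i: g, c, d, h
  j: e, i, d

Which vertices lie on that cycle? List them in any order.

DFS with gray/black marking from j:
j gray
  e gray
    g gray
      d gray
        c gray
        c black
      d black
    g black
    e→d: d black — skip
    a gray
      i gray
        i→g: g black — skip
        i→c: c black — skip
        i→d: d black — skip
        h gray
        h black
      i black
      a→g: g black — skip
      a→d: d black — skip
      b gray
      b black
      f gray
        f→j: j is gray → back edge
Back edge closes the cycle j → e → a → f → j; its vertices are {a, e, f, j}.

a, e, f, j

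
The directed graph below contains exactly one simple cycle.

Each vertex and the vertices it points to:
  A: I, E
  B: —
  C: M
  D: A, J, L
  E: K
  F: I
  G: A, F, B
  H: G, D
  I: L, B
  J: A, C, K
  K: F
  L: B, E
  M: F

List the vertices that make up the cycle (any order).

DFS with gray/black marking from I:
I gray
  L gray
    B gray
    B black
    E gray
      K gray
        F gray
          F→I: I is gray → back edge
Back edge closes the cycle I → L → E → K → F → I; its vertices are {E, F, I, K, L}.

E, F, I, K, L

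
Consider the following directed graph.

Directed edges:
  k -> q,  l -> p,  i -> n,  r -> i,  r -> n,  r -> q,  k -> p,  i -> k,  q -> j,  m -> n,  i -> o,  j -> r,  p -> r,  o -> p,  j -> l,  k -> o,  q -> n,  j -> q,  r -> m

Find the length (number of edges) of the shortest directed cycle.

For each vertex v, BFS finds the shortest path from v back to v.
The shortest such closed walk is q → j → q, length 2.

2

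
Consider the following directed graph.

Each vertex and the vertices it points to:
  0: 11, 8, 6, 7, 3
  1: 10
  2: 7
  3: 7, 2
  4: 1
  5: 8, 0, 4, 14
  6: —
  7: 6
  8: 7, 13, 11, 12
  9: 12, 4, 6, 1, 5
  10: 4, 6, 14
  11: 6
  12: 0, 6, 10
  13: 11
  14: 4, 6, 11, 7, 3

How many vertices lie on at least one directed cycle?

A vertex is on a directed cycle iff it belongs to a strongly connected component of size ≥ 2 (or has a self-loop).
The vertices on cycles are {0, 1, 4, 8, 10, 12, 14} — 7 in total.

7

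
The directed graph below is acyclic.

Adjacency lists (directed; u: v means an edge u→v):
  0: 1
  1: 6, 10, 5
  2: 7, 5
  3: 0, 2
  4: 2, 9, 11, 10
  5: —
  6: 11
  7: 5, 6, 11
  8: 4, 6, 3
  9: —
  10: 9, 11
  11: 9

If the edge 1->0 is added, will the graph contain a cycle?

Yes

Adding 1→0 creates a cycle iff 0 can already reach 1.
Path from 0: 0 → 1.
So 0 → … → 1 → 0 is a cycle.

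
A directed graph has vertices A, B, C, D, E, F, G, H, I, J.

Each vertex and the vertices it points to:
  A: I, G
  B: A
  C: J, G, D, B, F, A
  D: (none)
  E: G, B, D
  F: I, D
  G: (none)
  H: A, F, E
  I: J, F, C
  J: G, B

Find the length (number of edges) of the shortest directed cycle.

2

For each vertex v, BFS finds the shortest path from v back to v.
The shortest such closed walk is F → I → F, length 2.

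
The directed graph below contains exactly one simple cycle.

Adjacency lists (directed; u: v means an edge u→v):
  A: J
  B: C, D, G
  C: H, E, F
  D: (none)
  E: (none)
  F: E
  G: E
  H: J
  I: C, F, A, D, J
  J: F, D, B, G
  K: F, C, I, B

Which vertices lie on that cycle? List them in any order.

B, C, H, J

DFS with gray/black marking from C:
C gray
  H gray
    J gray
      F gray
        E gray
        E black
      F black
      D gray
      D black
      B gray
        B→C: C is gray → back edge
Back edge closes the cycle C → H → J → B → C; its vertices are {B, C, H, J}.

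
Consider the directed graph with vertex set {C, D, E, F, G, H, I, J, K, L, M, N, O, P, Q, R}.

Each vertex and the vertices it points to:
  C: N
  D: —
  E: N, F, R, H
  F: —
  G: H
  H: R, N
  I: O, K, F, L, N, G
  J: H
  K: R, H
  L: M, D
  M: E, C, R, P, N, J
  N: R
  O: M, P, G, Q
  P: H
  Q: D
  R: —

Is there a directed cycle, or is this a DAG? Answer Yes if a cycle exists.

DFS with white/gray/black marking, starting from H:
H gray
  R gray
  R black
  N gray
    N→R: R black — skip
  N black
H black
C gray
  C→N: N black — skip
C black
D gray
D black
E gray
  E→N: N black — skip
  F gray
  F black
  E→R: R black — skip
  E→H: H black — skip
E black
G gray
  G→H: H black — skip
G black
I gray
  O gray
    M gray
      M→E: E black — skip
      M→C: C black — skip
      M→R: R black — skip
      P gray
        P→H: H black — skip
      P black
      M→N: N black — skip
      J gray
        J→H: H black — skip
      J black
    M black
    O→P: P black — skip
    O→G: G black — skip
    Q gray
      Q→D: D black — skip
    Q black
  O black
  K gray
    K→R: R black — skip
    K→H: H black — skip
  K black
  I→F: F black — skip
  L gray
    L→M: M black — skip
    L→D: D black — skip
  L black
  I→N: N black — skip
  I→G: G black — skip
I black
Every edge goes to a white or black vertex — no back edge, so the graph is acyclic.

No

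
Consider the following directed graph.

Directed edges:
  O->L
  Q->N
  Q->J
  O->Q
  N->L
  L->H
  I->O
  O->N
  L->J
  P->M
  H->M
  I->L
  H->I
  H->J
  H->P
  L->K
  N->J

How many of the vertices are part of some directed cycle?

6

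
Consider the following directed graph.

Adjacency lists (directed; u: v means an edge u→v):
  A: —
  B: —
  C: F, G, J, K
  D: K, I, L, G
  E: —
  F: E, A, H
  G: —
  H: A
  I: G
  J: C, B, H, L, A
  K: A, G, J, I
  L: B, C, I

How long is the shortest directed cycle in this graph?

2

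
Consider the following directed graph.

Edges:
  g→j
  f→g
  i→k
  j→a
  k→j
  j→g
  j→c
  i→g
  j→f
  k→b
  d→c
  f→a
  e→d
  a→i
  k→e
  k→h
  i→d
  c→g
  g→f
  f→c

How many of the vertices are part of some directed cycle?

9

A vertex is on a directed cycle iff it belongs to a strongly connected component of size ≥ 2 (or has a self-loop).
The vertices on cycles are {a, c, d, e, f, g, i, j, k} — 9 in total.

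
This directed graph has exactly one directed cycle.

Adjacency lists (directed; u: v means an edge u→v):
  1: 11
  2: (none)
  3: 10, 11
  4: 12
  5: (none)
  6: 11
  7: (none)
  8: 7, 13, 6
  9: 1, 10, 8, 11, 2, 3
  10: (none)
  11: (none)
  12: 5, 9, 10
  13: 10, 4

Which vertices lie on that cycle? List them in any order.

4, 8, 9, 12, 13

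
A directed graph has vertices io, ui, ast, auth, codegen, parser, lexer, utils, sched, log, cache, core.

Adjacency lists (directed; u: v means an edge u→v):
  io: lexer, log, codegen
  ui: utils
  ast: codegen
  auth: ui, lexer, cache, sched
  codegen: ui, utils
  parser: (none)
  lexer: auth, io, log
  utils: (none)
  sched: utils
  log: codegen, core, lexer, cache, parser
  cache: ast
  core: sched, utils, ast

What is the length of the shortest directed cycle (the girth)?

For each vertex v, BFS finds the shortest path from v back to v.
The shortest such closed walk is lexer → log → lexer, length 2.

2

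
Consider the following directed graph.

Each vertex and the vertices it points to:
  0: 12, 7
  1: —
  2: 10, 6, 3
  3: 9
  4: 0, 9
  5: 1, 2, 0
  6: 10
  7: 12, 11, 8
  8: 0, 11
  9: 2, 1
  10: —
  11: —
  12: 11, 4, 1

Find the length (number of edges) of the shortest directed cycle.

3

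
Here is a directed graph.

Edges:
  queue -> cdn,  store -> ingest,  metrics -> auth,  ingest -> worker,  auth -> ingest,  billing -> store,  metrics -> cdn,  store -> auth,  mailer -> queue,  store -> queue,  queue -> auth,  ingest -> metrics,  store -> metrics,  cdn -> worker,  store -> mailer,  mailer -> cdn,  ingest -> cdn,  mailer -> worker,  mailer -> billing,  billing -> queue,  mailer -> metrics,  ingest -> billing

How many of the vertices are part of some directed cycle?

7

A vertex is on a directed cycle iff it belongs to a strongly connected component of size ≥ 2 (or has a self-loop).
The vertices on cycles are {auth, queue, store, ingest, mailer, billing, metrics} — 7 in total.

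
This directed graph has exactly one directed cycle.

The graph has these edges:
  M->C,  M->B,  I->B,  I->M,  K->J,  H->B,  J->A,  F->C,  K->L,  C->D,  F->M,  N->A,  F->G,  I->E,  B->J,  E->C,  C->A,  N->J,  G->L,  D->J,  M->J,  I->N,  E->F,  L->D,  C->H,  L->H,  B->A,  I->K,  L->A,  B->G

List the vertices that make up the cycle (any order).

DFS with gray/black marking from G:
G gray
  L gray
    H gray
      B gray
        A gray
        A black
        J gray
          J→A: A black — skip
        J black
        B→G: G is gray → back edge
Back edge closes the cycle G → L → H → B → G; its vertices are {B, G, H, L}.

B, G, H, L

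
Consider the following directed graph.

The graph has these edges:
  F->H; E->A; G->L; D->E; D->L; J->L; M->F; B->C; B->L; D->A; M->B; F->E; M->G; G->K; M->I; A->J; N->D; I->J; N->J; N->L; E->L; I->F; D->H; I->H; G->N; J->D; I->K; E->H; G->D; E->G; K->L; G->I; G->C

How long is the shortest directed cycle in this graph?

For each vertex v, BFS finds the shortest path from v back to v.
The shortest such closed walk is G → D → E → G, length 3.

3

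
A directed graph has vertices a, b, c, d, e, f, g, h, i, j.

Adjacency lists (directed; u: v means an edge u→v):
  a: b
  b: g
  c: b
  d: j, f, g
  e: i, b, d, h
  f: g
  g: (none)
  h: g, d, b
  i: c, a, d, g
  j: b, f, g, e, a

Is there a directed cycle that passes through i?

i is on a cycle iff i can reach itself via ≥1 edge.
i → d → j → e → i — yes.

Yes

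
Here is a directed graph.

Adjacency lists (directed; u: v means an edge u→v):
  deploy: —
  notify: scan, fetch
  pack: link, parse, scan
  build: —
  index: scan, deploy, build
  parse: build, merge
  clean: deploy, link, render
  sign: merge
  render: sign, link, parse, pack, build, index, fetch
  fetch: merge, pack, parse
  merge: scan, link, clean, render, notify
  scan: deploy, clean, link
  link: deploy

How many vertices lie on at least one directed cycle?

10

A vertex is on a directed cycle iff it belongs to a strongly connected component of size ≥ 2 (or has a self-loop).
The vertices on cycles are {pack, scan, sign, clean, fetch, index, merge, parse, notify, render} — 10 in total.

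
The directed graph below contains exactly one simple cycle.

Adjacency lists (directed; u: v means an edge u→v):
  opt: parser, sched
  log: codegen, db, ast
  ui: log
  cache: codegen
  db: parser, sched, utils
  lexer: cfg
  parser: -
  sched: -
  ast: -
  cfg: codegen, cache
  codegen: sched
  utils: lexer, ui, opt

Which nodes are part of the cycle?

db, ui, log, utils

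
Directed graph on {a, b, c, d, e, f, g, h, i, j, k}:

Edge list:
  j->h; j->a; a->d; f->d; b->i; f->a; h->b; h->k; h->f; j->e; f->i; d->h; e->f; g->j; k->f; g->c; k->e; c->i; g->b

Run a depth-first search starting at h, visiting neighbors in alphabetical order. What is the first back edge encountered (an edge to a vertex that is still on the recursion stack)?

DFS from h (visiting neighbors in alphabetical order); mark gray on enter, black on exit:
h gray
  b gray
    i gray
    i black
  b black
  f gray
    a gray
      d gray
        d→h: h is gray → back edge
First back edge: d → h.

d→h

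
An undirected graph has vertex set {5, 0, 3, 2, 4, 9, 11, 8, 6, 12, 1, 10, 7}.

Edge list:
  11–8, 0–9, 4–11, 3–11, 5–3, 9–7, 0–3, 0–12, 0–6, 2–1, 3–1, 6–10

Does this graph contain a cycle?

DFS, tracking each vertex's parent; an edge to a visited non-parent vertex closes a cycle.
Start from 1:
visit 1 (parent –)
  visit 3 (parent 1)
    3–1: parent, skip
    visit 11 (parent 3)
      11–3: parent, skip
      visit 4 (parent 11)
        4–11: parent, skip
      visit 8 (parent 11)
        8–11: parent, skip
    visit 0 (parent 3)
      visit 9 (parent 0)
        visit 7 (parent 9)
          7–9: parent, skip
        9–0: parent, skip
      visit 12 (parent 0)
        12–0: parent, skip
      visit 6 (parent 0)
        6–0: parent, skip
        visit 10 (parent 6)
          10–6: parent, skip
      0–3: parent, skip
    visit 5 (parent 3)
      5–3: parent, skip
  visit 2 (parent 1)
    2–1: parent, skip
No non-parent visited neighbor found — the graph is a forest.

No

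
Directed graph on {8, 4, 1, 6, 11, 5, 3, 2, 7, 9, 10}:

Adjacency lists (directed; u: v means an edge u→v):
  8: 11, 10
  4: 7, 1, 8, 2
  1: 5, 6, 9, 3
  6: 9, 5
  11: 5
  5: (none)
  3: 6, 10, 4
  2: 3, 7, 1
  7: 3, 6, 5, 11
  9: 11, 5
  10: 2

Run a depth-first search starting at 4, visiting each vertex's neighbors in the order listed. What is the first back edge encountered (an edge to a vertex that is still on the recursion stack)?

DFS from 4 (visiting each vertex's neighbors in the order listed); mark gray on enter, black on exit:
4 gray
  7 gray
    3 gray
      6 gray
        9 gray
          11 gray
            5 gray
            5 black
          11 black
          9→5: 5 black — skip
        9 black
        6→5: 5 black — skip
      6 black
      10 gray
        2 gray
          2→3: 3 is gray → back edge
First back edge: 2 → 3.

2→3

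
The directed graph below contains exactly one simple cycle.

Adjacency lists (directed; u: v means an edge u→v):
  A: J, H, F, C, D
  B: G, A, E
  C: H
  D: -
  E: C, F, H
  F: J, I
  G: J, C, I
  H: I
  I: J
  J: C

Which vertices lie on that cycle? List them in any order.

C, H, I, J

DFS with gray/black marking from H:
H gray
  I gray
    J gray
      C gray
        C→H: H is gray → back edge
Back edge closes the cycle H → I → J → C → H; its vertices are {C, H, I, J}.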